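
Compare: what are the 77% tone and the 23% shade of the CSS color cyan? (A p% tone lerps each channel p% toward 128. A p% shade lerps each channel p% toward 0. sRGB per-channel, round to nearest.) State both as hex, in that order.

#639D9D, #00C4C4

CSS cyan is rgb(0, 255, 255).
77% tone:
  R: 0 + 98.56 = 98.56 → 99
  G: 255 + 0.77×(128−255) = 255 − 97.79 = 157.21 → 157
  B: 255 + 0.77×(128−255) = 255 − 97.79 = 157.21 → 157
  → #639D9D
23% shade:
  R: 0 + 0.23×(0−0) = 0 + 0 = 0 → 0
  G: 255 − 58.65 = 196.35 → 196
  B: 255 − 58.65 = 196.35 → 196
  → #00C4C4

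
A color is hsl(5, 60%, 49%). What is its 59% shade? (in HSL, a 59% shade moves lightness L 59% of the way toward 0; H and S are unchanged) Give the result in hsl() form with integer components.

hsl(5, 60%, 20%)

L moves 59% from 49 toward 0: 49 − 28.91 = 20.09 → 20.
H and S are unchanged.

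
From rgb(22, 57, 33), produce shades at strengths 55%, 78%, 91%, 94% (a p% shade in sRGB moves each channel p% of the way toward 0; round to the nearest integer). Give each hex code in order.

#0A1A0F, #050D07, #020503, #010302

55%: (22 − 12.1 = 9.9→10, 57 − 31.35 = 25.65→26, 33 − 18.15 = 14.85→15) → #0A1A0F
78%: (22 − 17.16 = 4.84→5, 57 − 44.46 = 12.54→13, 33 − 25.74 = 7.26→7) → #050D07
91%: (22 − 20.02 = 1.98→2, 57 − 51.87 = 5.13→5, 33 − 30.03 = 2.97→3) → #020503
94%: (22 − 20.68 = 1.32→1, 57 − 53.58 = 3.42→3, 33 − 31.02 = 1.98→2) → #010302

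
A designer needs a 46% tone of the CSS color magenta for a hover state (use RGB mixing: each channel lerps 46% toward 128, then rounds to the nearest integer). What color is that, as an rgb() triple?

rgb(197, 59, 197)

CSS magenta is rgb(255, 0, 255).
Per channel, c → c + 0.46(128 − c):
  R: 255 + 0.46×(128−255) = 255 − 58.42 = 196.58 → 197
  G: 0 + 58.88 = 58.88 → 59
  B: 255 + 0.46×(128−255) = 255 − 58.42 = 196.58 → 197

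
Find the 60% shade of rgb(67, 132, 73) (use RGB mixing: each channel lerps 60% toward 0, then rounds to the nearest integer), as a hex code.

#1b351d

Lerp each channel 60% toward 0:
  R: 67 + 0.6×(0−67) = 67 − 40.2 = 26.8 → 27
  G: 132 + 0.6×(0−132) = 132 − 79.2 = 52.8 → 53
  B: 73 + 0.6×(0−73) = 73 − 43.8 = 29.2 → 29
rgb(27, 53, 29) = #1b351d.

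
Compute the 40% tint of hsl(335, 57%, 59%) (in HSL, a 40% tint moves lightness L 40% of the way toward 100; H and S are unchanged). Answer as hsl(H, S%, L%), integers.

hsl(335, 57%, 75%)

L moves 40% from 59 toward 100: 59 + 16.4 = 75.4 → 75.
H and S are unchanged.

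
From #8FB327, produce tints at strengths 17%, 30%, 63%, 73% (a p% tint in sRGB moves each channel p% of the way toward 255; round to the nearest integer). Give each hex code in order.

#A2C04C, #B1CA68, #D6E3AF, #E1EAC5

#8FB327 is rgb(143, 179, 39).
17%: (143 + 19.04 = 162.04→162, 179 + 12.92 = 191.92→192, 39 + 36.72 = 75.72→76) → #A2C04C
30%: (143 + 33.6 = 176.6→177, 179 + 22.8 = 201.8→202, 39 + 64.8 = 103.8→104) → #B1CA68
63%: (143 + 70.56 = 213.56→214, 179 + 47.88 = 226.88→227, 39 + 136.08 = 175.08→175) → #D6E3AF
73%: (143 + 81.76 = 224.76→225, 179 + 55.48 = 234.48→234, 39 + 157.68 = 196.68→197) → #E1EAC5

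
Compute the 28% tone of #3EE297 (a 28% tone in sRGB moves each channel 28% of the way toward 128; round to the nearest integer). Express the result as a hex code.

#3EE297 is rgb(62, 226, 151).
A 28% tone moves each channel 28% toward 128:
  R: 62 + 0.28×(128−62) = 62 + 18.48 = 80.48 → 80
  G: 226 + 0.28×(128−226) = 226 − 27.44 = 198.56 → 199
  B: 151 + 0.28×(128−151) = 151 − 6.44 = 144.56 → 145
rgb(80, 199, 145) = #50C791.

#50C791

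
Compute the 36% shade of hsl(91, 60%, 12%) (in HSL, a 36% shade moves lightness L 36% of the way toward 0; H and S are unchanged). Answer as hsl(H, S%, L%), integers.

hsl(91, 60%, 8%)

L moves 36% from 12 toward 0: 12 − 4.32 = 7.68 → 8.
H and S are unchanged.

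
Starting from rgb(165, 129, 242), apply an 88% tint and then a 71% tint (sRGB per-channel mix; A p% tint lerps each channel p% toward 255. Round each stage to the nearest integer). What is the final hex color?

#fcfbfe

An 88% tint moves each channel 88% toward 255:
  R: 165 + 0.88×(255−165) = 165 + 79.2 = 244.2 → 244
  G: 129 + 0.88×(255−129) = 129 + 110.88 = 239.88 → 240
  B: 242 + 0.88×(255−242) = 242 + 11.44 = 253.44 → 253
After the tint: rgb(244, 240, 253) = #f4f0fd.
Lerp each channel 71% toward 255:
  R: 244 + 0.71×(255−244) = 244 + 7.81 = 251.81 → 252
  G: 240 + 10.65 = 250.65 → 251
  B: 253 + 0.71×(255−253) = 253 + 1.42 = 254.42 → 254
rgb(252, 251, 254) = #fcfbfe.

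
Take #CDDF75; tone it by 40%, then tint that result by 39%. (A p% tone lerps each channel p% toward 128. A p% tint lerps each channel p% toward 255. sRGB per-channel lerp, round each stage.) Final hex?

#CED4AD

#CDDF75 is rgb(205, 223, 117).
Lerp each channel 40% toward 128:
  R: 205 − 30.8 = 174.2 → 174
  G: 223 + 0.4×(128−223) = 223 − 38 = 185 → 185
  B: 117 + 4.4 = 121.4 → 121
After the tone: rgb(174, 185, 121) = #AEB979.
Per channel, c → c + 0.39(255 − c):
  R: 174 + 31.59 = 205.59 → 206
  G: 185 + 0.39×(255−185) = 185 + 27.3 = 212.3 → 212
  B: 121 + 0.39×(255−121) = 121 + 52.26 = 173.26 → 173
rgb(206, 212, 173) = #CED4AD.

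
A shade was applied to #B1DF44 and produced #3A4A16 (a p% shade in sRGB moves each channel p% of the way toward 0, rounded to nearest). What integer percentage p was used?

67%

#B1DF44 is rgb(177, 223, 68); #3A4A16 is rgb(58, 74, 22).
On the G channel (widest range): 74 ≈ 223 + (p/100)(0 − 223), so p ≈ 100×(74 − 223)/(0 − 223) = -14900/-223 = 66.82.
p = 67 reproduces all three channels after rounding.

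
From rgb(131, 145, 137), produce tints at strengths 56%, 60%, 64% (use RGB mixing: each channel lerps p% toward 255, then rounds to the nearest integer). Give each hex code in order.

56%: (131 + 69.44 = 200.44→200, 145 + 61.6 = 206.6→207, 137 + 66.08 = 203.08→203) → #C8CFCB
60%: (131 + 74.4 = 205.4→205, 145 + 66 = 211→211, 137 + 70.8 = 207.8→208) → #CDD3D0
64%: (131 + 79.36 = 210.36→210, 145 + 70.4 = 215.4→215, 137 + 75.52 = 212.52→213) → #D2D7D5

#C8CFCB, #CDD3D0, #D2D7D5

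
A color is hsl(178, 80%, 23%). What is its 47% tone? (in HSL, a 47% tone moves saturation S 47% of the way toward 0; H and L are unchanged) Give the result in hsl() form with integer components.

hsl(178, 42%, 23%)

S moves 47% from 80 toward 0: 80 − 37.6 = 42.4 → 42.
H and L are unchanged.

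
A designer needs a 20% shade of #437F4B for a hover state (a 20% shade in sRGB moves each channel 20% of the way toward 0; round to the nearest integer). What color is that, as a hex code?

#437F4B is rgb(67, 127, 75).
A 20% shade moves each channel 20% toward 0:
  R: 67 + 0.2×(0−67) = 67 − 13.4 = 53.6 → 54
  G: 127 + 0.2×(0−127) = 127 − 25.4 = 101.6 → 102
  B: 75 + 0.2×(0−75) = 75 − 15 = 60 → 60
rgb(54, 102, 60) = #36663C.

#36663C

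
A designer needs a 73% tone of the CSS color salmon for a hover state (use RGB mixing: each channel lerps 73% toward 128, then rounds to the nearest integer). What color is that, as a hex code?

#a1807c

CSS salmon is rgb(250, 128, 114).
Per channel, c → c + 0.73(128 − c):
  R: 250 + 0.73×(128−250) = 250 − 89.06 = 160.94 → 161
  G: 128 + 0 = 128 → 128
  B: 114 + 0.73×(128−114) = 114 + 10.22 = 124.22 → 124
rgb(161, 128, 124) = #a1807c.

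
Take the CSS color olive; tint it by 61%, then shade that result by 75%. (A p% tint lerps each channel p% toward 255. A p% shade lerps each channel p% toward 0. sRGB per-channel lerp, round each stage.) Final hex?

#333327

CSS olive is rgb(128, 128, 0).
A 61% tint moves each channel 61% toward 255:
  R: 128 + 77.47 = 205.47 → 205
  G: 128 + 77.47 = 205.47 → 205
  B: 0 + 155.55 = 155.55 → 156
After the tint: rgb(205, 205, 156) = #CDCD9C.
Lerp each channel 75% toward 0:
  R: 205 + 0.75×(0−205) = 205 − 153.75 = 51.25 → 51
  G: 205 − 153.75 = 51.25 → 51
  B: 156 + 0.75×(0−156) = 156 − 117 = 39 → 39
rgb(51, 51, 39) = #333327.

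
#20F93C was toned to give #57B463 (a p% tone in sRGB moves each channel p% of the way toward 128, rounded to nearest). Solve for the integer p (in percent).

#20F93C is rgb(32, 249, 60); #57B463 is rgb(87, 180, 99).
On the G channel (widest range): 180 ≈ 249 + (p/100)(128 − 249), so p ≈ 100×(180 − 249)/(128 − 249) = -6900/-121 = 57.02.
p = 57 reproduces all three channels after rounding.

57%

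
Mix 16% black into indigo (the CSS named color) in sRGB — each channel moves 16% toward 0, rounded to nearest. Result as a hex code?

CSS indigo is rgb(75, 0, 130).
Lerp each channel 16% toward 0:
  R: 75 + 0.16×(0−75) = 75 − 12 = 63 → 63
  G: 0 + 0 = 0 → 0
  B: 130 − 20.8 = 109.2 → 109
rgb(63, 0, 109) = #3F006D.

#3F006D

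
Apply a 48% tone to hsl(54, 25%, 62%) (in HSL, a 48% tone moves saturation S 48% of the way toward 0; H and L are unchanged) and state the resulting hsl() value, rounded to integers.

hsl(54, 13%, 62%)

S moves 48% from 25 toward 0: 25 − 12 = 13 → 13.
H and L are unchanged.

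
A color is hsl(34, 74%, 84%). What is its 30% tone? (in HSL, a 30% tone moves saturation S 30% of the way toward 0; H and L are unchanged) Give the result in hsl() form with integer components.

S moves 30% from 74 toward 0: 74 − 22.2 = 51.8 → 52.
H and L are unchanged.

hsl(34, 52%, 84%)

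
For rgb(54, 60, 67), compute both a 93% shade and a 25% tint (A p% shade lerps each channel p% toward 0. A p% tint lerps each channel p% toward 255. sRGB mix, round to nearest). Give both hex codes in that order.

93% shade:
  R: 54 + 0.93×(0−54) = 54 − 50.22 = 3.78 → 4
  G: 60 − 55.8 = 4.2 → 4
  B: 67 + 0.93×(0−67) = 67 − 62.31 = 4.69 → 5
  → #040405
25% tint:
  R: 54 + 0.25×(255−54) = 54 + 50.25 = 104.25 → 104
  G: 60 + 0.25×(255−60) = 60 + 48.75 = 108.75 → 109
  B: 67 + 47 = 114 → 114
  → #686d72

#040405, #686d72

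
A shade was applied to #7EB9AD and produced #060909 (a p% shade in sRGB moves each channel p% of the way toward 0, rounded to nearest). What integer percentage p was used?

#7EB9AD is rgb(126, 185, 173); #060909 is rgb(6, 9, 9).
On the G channel (widest range): 9 ≈ 185 + (p/100)(0 − 185), so p ≈ 100×(9 − 185)/(0 − 185) = -17600/-185 = 95.14.
p = 95 reproduces all three channels after rounding.

95%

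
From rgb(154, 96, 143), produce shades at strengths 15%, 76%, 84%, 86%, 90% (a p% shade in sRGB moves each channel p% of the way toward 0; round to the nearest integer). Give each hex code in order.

15%: (154 − 23.1 = 130.9→131, 96 − 14.4 = 81.6→82, 143 − 21.45 = 121.55→122) → #83527a
76%: (154 − 117.04 = 36.96→37, 96 − 72.96 = 23.04→23, 143 − 108.68 = 34.32→34) → #251722
84%: (154 − 129.36 = 24.64→25, 96 − 80.64 = 15.36→15, 143 − 120.12 = 22.88→23) → #190f17
86%: (154 − 132.44 = 21.56→22, 96 − 82.56 = 13.44→13, 143 − 122.98 = 20.02→20) → #160d14
90%: (154 − 138.6 = 15.4→15, 96 − 86.4 = 9.6→10, 143 − 128.7 = 14.3→14) → #0f0a0e

#83527a, #251722, #190f17, #160d14, #0f0a0e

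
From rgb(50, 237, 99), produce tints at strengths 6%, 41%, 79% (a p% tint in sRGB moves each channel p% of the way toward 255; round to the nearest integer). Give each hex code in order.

6%: (50 + 12.3 = 62.3→62, 237 + 1.08 = 238.08→238, 99 + 9.36 = 108.36→108) → #3eee6c
41%: (50 + 84.05 = 134.05→134, 237 + 7.38 = 244.38→244, 99 + 63.96 = 162.96→163) → #86f4a3
79%: (50 + 161.95 = 211.95→212, 237 + 14.22 = 251.22→251, 99 + 123.24 = 222.24→222) → #d4fbde

#3eee6c, #86f4a3, #d4fbde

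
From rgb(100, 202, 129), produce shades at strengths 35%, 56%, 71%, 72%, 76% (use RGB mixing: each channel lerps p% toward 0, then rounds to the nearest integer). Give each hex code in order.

35%: (100 − 35 = 65→65, 202 − 70.7 = 131.3→131, 129 − 45.15 = 83.85→84) → #418354
56%: (100 − 56 = 44→44, 202 − 113.12 = 88.88→89, 129 − 72.24 = 56.76→57) → #2c5939
71%: (100 − 71 = 29→29, 202 − 143.42 = 58.58→59, 129 − 91.59 = 37.41→37) → #1d3b25
72%: (100 − 72 = 28→28, 202 − 145.44 = 56.56→57, 129 − 92.88 = 36.12→36) → #1c3924
76%: (100 − 76 = 24→24, 202 − 153.52 = 48.48→48, 129 − 98.04 = 30.96→31) → #18301f

#418354, #2c5939, #1d3b25, #1c3924, #18301f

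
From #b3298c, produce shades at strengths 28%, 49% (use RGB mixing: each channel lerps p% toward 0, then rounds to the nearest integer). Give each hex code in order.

#b3298c is rgb(179, 41, 140).
28%: (179 − 50.12 = 128.88→129, 41 − 11.48 = 29.52→30, 140 − 39.2 = 100.8→101) → #811e65
49%: (179 − 87.71 = 91.29→91, 41 − 20.09 = 20.91→21, 140 − 68.6 = 71.4→71) → #5b1547

#811e65, #5b1547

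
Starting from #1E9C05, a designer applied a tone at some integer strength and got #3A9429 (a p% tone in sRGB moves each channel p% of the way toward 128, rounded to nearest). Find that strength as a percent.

29%

#1E9C05 is rgb(30, 156, 5); #3A9429 is rgb(58, 148, 41).
On the B channel (widest range): 41 ≈ 5 + (p/100)(128 − 5), so p ≈ 100×(41 − 5)/(128 − 5) = 3600/123 = 29.27.
p = 29 reproduces all three channels after rounding.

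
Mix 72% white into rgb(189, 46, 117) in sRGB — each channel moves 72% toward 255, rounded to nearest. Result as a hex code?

A 72% tint moves each channel 72% toward 255:
  R: 189 + 0.72×(255−189) = 189 + 47.52 = 236.52 → 237
  G: 46 + 150.48 = 196.48 → 196
  B: 117 + 99.36 = 216.36 → 216
rgb(237, 196, 216) = #EDC4D8.

#EDC4D8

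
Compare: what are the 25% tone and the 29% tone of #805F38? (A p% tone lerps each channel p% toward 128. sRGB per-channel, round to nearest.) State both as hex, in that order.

#80674A, #80694D

#805F38 is rgb(128, 95, 56).
25% tone:
  R: 128 + 0.25×(128−128) = 128 + 0 = 128 → 128
  G: 95 + 8.25 = 103.25 → 103
  B: 56 + 18 = 74 → 74
  → #80674A
29% tone:
  R: 128 + 0.29×(128−128) = 128 + 0 = 128 → 128
  G: 95 + 0.29×(128−95) = 95 + 9.57 = 104.57 → 105
  B: 56 + 20.88 = 76.88 → 77
  → #80694D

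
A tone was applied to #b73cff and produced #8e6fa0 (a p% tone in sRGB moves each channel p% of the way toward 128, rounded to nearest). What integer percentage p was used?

#b73cff is rgb(183, 60, 255); #8e6fa0 is rgb(142, 111, 160).
On the B channel (widest range): 160 ≈ 255 + (p/100)(128 − 255), so p ≈ 100×(160 − 255)/(128 − 255) = -9500/-127 = 74.80.
p = 75 reproduces all three channels after rounding.

75%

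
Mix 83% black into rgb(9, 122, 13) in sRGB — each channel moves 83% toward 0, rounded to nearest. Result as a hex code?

#021502

Per channel, c → c + 0.83(0 − c):
  R: 9 − 7.47 = 1.53 → 2
  G: 122 + 0.83×(0−122) = 122 − 101.26 = 20.74 → 21
  B: 13 + 0.83×(0−13) = 13 − 10.79 = 2.21 → 2
rgb(2, 21, 2) = #021502.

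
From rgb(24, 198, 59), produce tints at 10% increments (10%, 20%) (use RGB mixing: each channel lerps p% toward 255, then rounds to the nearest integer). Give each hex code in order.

10%: (24 + 23.1 = 47.1→47, 198 + 5.7 = 203.7→204, 59 + 19.6 = 78.6→79) → #2fcc4f
20%: (24 + 46.2 = 70.2→70, 198 + 11.4 = 209.4→209, 59 + 39.2 = 98.2→98) → #46d162

#2fcc4f, #46d162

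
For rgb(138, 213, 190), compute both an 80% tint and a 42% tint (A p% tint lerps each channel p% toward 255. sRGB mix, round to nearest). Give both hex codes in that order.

80% tint:
  R: 138 + 0.8×(255−138) = 138 + 93.6 = 231.6 → 232
  G: 213 + 33.6 = 246.6 → 247
  B: 190 + 0.8×(255−190) = 190 + 52 = 242 → 242
  → #e8f7f2
42% tint:
  R: 138 + 49.14 = 187.14 → 187
  G: 213 + 0.42×(255−213) = 213 + 17.64 = 230.64 → 231
  B: 190 + 27.3 = 217.3 → 217
  → #bbe7d9

#e8f7f2, #bbe7d9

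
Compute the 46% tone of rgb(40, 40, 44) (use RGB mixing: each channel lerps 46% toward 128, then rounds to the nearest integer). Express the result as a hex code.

Per channel, c → c + 0.46(128 − c):
  R: 40 + 40.48 = 80.48 → 80
  G: 40 + 40.48 = 80.48 → 80
  B: 44 + 0.46×(128−44) = 44 + 38.64 = 82.64 → 83
rgb(80, 80, 83) = #505053.

#505053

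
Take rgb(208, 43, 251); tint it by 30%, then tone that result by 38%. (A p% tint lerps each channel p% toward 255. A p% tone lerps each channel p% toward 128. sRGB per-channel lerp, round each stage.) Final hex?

Lerp each channel 30% toward 255:
  R: 208 + 0.3×(255−208) = 208 + 14.1 = 222.1 → 222
  G: 43 + 63.6 = 106.6 → 107
  B: 251 + 0.3×(255−251) = 251 + 1.2 = 252.2 → 252
After the tint: rgb(222, 107, 252) = #DE6BFC.
Per channel, c → c + 0.38(128 − c):
  R: 222 + 0.38×(128−222) = 222 − 35.72 = 186.28 → 186
  G: 107 + 0.38×(128−107) = 107 + 7.98 = 114.98 → 115
  B: 252 − 47.12 = 204.88 → 205
rgb(186, 115, 205) = #BA73CD.

#BA73CD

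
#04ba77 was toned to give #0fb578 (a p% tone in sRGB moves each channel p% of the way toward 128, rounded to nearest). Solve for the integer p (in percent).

9%

#04ba77 is rgb(4, 186, 119); #0fb578 is rgb(15, 181, 120).
On the R channel (widest range): 15 ≈ 4 + (p/100)(128 − 4), so p ≈ 100×(15 − 4)/(128 − 4) = 1100/124 = 8.87.
p = 9 reproduces all three channels after rounding.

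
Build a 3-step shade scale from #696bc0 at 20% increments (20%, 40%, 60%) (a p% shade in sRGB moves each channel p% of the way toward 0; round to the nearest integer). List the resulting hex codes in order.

#54569a, #3f4073, #2a2b4d

#696bc0 is rgb(105, 107, 192).
20%: (105 − 21 = 84→84, 107 − 21.4 = 85.6→86, 192 − 38.4 = 153.6→154) → #54569a
40%: (105 − 42 = 63→63, 107 − 42.8 = 64.2→64, 192 − 76.8 = 115.2→115) → #3f4073
60%: (105 − 63 = 42→42, 107 − 64.2 = 42.8→43, 192 − 115.2 = 76.8→77) → #2a2b4d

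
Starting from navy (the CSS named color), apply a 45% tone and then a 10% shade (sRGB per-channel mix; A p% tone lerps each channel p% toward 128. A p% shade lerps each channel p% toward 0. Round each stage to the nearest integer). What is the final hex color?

#343473

CSS navy is rgb(0, 0, 128).
A 45% tone moves each channel 45% toward 128:
  R: 0 + 57.6 = 57.6 → 58
  G: 0 + 57.6 = 57.6 → 58
  B: 128 + 0.45×(128−128) = 128 + 0 = 128 → 128
After the tone: rgb(58, 58, 128) = #3a3a80.
A 10% shade moves each channel 10% toward 0:
  R: 58 − 5.8 = 52.2 → 52
  G: 58 + 0.1×(0−58) = 58 − 5.8 = 52.2 → 52
  B: 128 + 0.1×(0−128) = 128 − 12.8 = 115.2 → 115
rgb(52, 52, 115) = #343473.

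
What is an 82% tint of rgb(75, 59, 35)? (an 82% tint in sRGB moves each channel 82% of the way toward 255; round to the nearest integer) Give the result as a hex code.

Per channel, c → c + 0.82(255 − c):
  R: 75 + 147.6 = 222.6 → 223
  G: 59 + 160.72 = 219.72 → 220
  B: 35 + 0.82×(255−35) = 35 + 180.4 = 215.4 → 215
rgb(223, 220, 215) = #dfdcd7.

#dfdcd7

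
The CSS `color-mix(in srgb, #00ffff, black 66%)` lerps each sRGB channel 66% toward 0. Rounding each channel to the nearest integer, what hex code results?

#00ffff is rgb(0, 255, 255).
Per channel, c → c + 0.66(0 − c):
  R: 0 + 0.66×(0−0) = 0 + 0 = 0 → 0
  G: 255 − 168.3 = 86.7 → 87
  B: 255 − 168.3 = 86.7 → 87
rgb(0, 87, 87) = #005757.

#005757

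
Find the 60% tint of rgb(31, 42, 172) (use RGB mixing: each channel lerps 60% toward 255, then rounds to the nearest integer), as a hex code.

#A5AADE

Lerp each channel 60% toward 255:
  R: 31 + 134.4 = 165.4 → 165
  G: 42 + 0.6×(255−42) = 42 + 127.8 = 169.8 → 170
  B: 172 + 49.8 = 221.8 → 222
rgb(165, 170, 222) = #A5AADE.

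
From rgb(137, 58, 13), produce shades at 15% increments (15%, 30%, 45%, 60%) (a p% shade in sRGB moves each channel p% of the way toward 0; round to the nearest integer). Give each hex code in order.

#74310b, #602909, #4b2007, #371705

15%: (137 − 20.55 = 116.45→116, 58 − 8.7 = 49.3→49, 13 − 1.95 = 11.05→11) → #74310b
30%: (137 − 41.1 = 95.9→96, 58 − 17.4 = 40.6→41, 13 − 3.9 = 9.1→9) → #602909
45%: (137 − 61.65 = 75.35→75, 58 − 26.1 = 31.9→32, 13 − 5.85 = 7.15→7) → #4b2007
60%: (137 − 82.2 = 54.8→55, 58 − 34.8 = 23.2→23, 13 − 7.8 = 5.2→5) → #371705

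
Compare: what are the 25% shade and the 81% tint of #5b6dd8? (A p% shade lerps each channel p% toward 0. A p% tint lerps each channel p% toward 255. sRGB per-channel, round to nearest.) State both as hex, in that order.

#4452a2, #e0e3f8

#5b6dd8 is rgb(91, 109, 216).
25% shade:
  R: 91 − 22.75 = 68.25 → 68
  G: 109 + 0.25×(0−109) = 109 − 27.25 = 81.75 → 82
  B: 216 + 0.25×(0−216) = 216 − 54 = 162 → 162
  → #4452a2
81% tint:
  R: 91 + 0.81×(255−91) = 91 + 132.84 = 223.84 → 224
  G: 109 + 118.26 = 227.26 → 227
  B: 216 + 31.59 = 247.59 → 248
  → #e0e3f8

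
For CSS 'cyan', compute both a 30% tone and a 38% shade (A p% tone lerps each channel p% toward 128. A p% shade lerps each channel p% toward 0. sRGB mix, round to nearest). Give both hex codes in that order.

CSS cyan is rgb(0, 255, 255).
30% tone:
  R: 0 + 38.4 = 38.4 → 38
  G: 255 + 0.3×(128−255) = 255 − 38.1 = 216.9 → 217
  B: 255 + 0.3×(128−255) = 255 − 38.1 = 216.9 → 217
  → #26D9D9
38% shade:
  R: 0 + 0.38×(0−0) = 0 + 0 = 0 → 0
  G: 255 + 0.38×(0−255) = 255 − 96.9 = 158.1 → 158
  B: 255 − 96.9 = 158.1 → 158
  → #009E9E

#26D9D9, #009E9E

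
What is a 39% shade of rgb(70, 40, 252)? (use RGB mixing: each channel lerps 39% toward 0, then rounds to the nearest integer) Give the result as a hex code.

Per channel, c → c + 0.39(0 − c):
  R: 70 + 0.39×(0−70) = 70 − 27.3 = 42.7 → 43
  G: 40 + 0.39×(0−40) = 40 − 15.6 = 24.4 → 24
  B: 252 + 0.39×(0−252) = 252 − 98.28 = 153.72 → 154
rgb(43, 24, 154) = #2B189A.

#2B189A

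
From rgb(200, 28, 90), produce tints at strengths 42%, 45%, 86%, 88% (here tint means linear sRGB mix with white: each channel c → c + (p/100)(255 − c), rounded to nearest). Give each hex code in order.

42%: (200 + 23.1 = 223.1→223, 28 + 95.34 = 123.34→123, 90 + 69.3 = 159.3→159) → #DF7B9F
45%: (200 + 24.75 = 224.75→225, 28 + 102.15 = 130.15→130, 90 + 74.25 = 164.25→164) → #E182A4
86%: (200 + 47.3 = 247.3→247, 28 + 195.22 = 223.22→223, 90 + 141.9 = 231.9→232) → #F7DFE8
88%: (200 + 48.4 = 248.4→248, 28 + 199.76 = 227.76→228, 90 + 145.2 = 235.2→235) → #F8E4EB

#DF7B9F, #E182A4, #F7DFE8, #F8E4EB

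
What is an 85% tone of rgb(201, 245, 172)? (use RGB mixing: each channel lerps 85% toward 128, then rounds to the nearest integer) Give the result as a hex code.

#8b9287

Per channel, c → c + 0.85(128 − c):
  R: 201 + 0.85×(128−201) = 201 − 62.05 = 138.95 → 139
  G: 245 − 99.45 = 145.55 → 146
  B: 172 + 0.85×(128−172) = 172 − 37.4 = 134.6 → 135
rgb(139, 146, 135) = #8b9287.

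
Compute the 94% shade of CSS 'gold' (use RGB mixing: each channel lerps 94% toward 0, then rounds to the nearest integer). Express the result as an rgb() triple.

rgb(15, 13, 0)

CSS gold is rgb(255, 215, 0).
Per channel, c → c + 0.94(0 − c):
  R: 255 − 239.7 = 15.3 → 15
  G: 215 + 0.94×(0−215) = 215 − 202.1 = 12.9 → 13
  B: 0 + 0.94×(0−0) = 0 + 0 = 0 → 0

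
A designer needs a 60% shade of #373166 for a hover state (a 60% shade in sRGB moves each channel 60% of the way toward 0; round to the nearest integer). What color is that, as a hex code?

#373166 is rgb(55, 49, 102).
Lerp each channel 60% toward 0:
  R: 55 − 33 = 22 → 22
  G: 49 − 29.4 = 19.6 → 20
  B: 102 − 61.2 = 40.8 → 41
rgb(22, 20, 41) = #161429.

#161429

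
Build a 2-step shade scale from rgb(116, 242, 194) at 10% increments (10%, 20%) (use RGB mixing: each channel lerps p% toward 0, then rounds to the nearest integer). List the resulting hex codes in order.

10%: (116 − 11.6 = 104.4→104, 242 − 24.2 = 217.8→218, 194 − 19.4 = 174.6→175) → #68DAAF
20%: (116 − 23.2 = 92.8→93, 242 − 48.4 = 193.6→194, 194 − 38.8 = 155.2→155) → #5DC29B

#68DAAF, #5DC29B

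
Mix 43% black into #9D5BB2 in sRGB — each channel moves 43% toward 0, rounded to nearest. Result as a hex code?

#593465

#9D5BB2 is rgb(157, 91, 178).
A 43% shade moves each channel 43% toward 0:
  R: 157 + 0.43×(0−157) = 157 − 67.51 = 89.49 → 89
  G: 91 − 39.13 = 51.87 → 52
  B: 178 + 0.43×(0−178) = 178 − 76.54 = 101.46 → 101
rgb(89, 52, 101) = #593465.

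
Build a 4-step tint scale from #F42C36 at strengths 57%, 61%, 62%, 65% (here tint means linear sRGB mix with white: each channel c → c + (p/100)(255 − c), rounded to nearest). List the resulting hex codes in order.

#FAA4A9, #FBADB1, #FBAFB3, #FBB5B9

#F42C36 is rgb(244, 44, 54).
57%: (244 + 6.27 = 250.27→250, 44 + 120.27 = 164.27→164, 54 + 114.57 = 168.57→169) → #FAA4A9
61%: (244 + 6.71 = 250.71→251, 44 + 128.71 = 172.71→173, 54 + 122.61 = 176.61→177) → #FBADB1
62%: (244 + 6.82 = 250.82→251, 44 + 130.82 = 174.82→175, 54 + 124.62 = 178.62→179) → #FBAFB3
65%: (244 + 7.15 = 251.15→251, 44 + 137.15 = 181.15→181, 54 + 130.65 = 184.65→185) → #FBB5B9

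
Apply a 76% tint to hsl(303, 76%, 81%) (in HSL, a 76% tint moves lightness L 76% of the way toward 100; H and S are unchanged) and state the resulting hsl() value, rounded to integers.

L moves 76% from 81 toward 100: 81 + 14.44 = 95.44 → 95.
H and S are unchanged.

hsl(303, 76%, 95%)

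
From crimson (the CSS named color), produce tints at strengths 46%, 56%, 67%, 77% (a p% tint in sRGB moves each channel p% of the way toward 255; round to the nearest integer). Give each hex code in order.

#EC8096, #F098A9, #F3B1BF, #F7C9D2

CSS crimson is rgb(220, 20, 60).
46%: (220 + 16.1 = 236.1→236, 20 + 108.1 = 128.1→128, 60 + 89.7 = 149.7→150) → #EC8096
56%: (220 + 19.6 = 239.6→240, 20 + 131.6 = 151.6→152, 60 + 109.2 = 169.2→169) → #F098A9
67%: (220 + 23.45 = 243.45→243, 20 + 157.45 = 177.45→177, 60 + 130.65 = 190.65→191) → #F3B1BF
77%: (220 + 26.95 = 246.95→247, 20 + 180.95 = 200.95→201, 60 + 150.15 = 210.15→210) → #F7C9D2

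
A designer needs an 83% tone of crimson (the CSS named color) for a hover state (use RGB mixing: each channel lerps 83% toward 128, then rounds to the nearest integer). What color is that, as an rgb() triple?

rgb(144, 110, 116)

CSS crimson is rgb(220, 20, 60).
Per channel, c → c + 0.83(128 − c):
  R: 220 + 0.83×(128−220) = 220 − 76.36 = 143.64 → 144
  G: 20 + 0.83×(128−20) = 20 + 89.64 = 109.64 → 110
  B: 60 + 0.83×(128−60) = 60 + 56.44 = 116.44 → 116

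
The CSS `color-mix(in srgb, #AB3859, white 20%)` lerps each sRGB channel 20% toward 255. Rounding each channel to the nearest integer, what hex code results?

#BC607A

#AB3859 is rgb(171, 56, 89).
Per channel, c → c + 0.2(255 − c):
  R: 171 + 0.2×(255−171) = 171 + 16.8 = 187.8 → 188
  G: 56 + 0.2×(255−56) = 56 + 39.8 = 95.8 → 96
  B: 89 + 0.2×(255−89) = 89 + 33.2 = 122.2 → 122
rgb(188, 96, 122) = #BC607A.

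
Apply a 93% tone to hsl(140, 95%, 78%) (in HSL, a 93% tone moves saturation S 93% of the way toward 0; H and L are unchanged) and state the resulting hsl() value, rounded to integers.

S moves 93% from 95 toward 0: 95 − 88.35 = 6.65 → 7.
H and L are unchanged.

hsl(140, 7%, 78%)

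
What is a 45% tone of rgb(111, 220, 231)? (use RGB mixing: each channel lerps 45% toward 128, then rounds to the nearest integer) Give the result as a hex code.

A 45% tone moves each channel 45% toward 128:
  R: 111 + 0.45×(128−111) = 111 + 7.65 = 118.65 → 119
  G: 220 + 0.45×(128−220) = 220 − 41.4 = 178.6 → 179
  B: 231 − 46.35 = 184.65 → 185
rgb(119, 179, 185) = #77B3B9.

#77B3B9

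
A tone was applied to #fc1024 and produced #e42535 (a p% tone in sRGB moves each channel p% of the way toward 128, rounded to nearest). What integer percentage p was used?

#fc1024 is rgb(252, 16, 36); #e42535 is rgb(228, 37, 53).
On the R channel (widest range): 228 ≈ 252 + (p/100)(128 − 252), so p ≈ 100×(228 − 252)/(128 − 252) = -2400/-124 = 19.35.
p = 19 reproduces all three channels after rounding.

19%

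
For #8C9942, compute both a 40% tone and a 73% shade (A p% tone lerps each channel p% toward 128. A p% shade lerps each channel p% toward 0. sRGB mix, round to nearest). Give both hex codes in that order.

#878F5B, #262912

#8C9942 is rgb(140, 153, 66).
40% tone:
  R: 140 + 0.4×(128−140) = 140 − 4.8 = 135.2 → 135
  G: 153 − 10 = 143 → 143
  B: 66 + 24.8 = 90.8 → 91
  → #878F5B
73% shade:
  R: 140 + 0.73×(0−140) = 140 − 102.2 = 37.8 → 38
  G: 153 − 111.69 = 41.31 → 41
  B: 66 − 48.18 = 17.82 → 18
  → #262912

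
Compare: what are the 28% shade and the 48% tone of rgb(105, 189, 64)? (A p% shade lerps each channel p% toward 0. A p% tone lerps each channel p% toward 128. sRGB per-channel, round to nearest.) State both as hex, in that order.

28% shade:
  R: 105 + 0.28×(0−105) = 105 − 29.4 = 75.6 → 76
  G: 189 − 52.92 = 136.08 → 136
  B: 64 − 17.92 = 46.08 → 46
  → #4c882e
48% tone:
  R: 105 + 0.48×(128−105) = 105 + 11.04 = 116.04 → 116
  G: 189 + 0.48×(128−189) = 189 − 29.28 = 159.72 → 160
  B: 64 + 30.72 = 94.72 → 95
  → #74a05f

#4c882e, #74a05f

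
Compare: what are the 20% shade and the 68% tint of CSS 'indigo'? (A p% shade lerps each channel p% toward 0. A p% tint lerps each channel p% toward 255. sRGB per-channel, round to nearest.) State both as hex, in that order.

#3c0068, #c5add7

CSS indigo is rgb(75, 0, 130).
20% shade:
  R: 75 − 15 = 60 → 60
  G: 0 + 0 = 0 → 0
  B: 130 − 26 = 104 → 104
  → #3c0068
68% tint:
  R: 75 + 122.4 = 197.4 → 197
  G: 0 + 173.4 = 173.4 → 173
  B: 130 + 85 = 215 → 215
  → #c5add7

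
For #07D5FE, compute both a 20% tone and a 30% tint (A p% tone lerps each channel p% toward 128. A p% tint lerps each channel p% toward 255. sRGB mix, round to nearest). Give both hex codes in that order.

#1FC4E5, #51E2FE

#07D5FE is rgb(7, 213, 254).
20% tone:
  R: 7 + 24.2 = 31.2 → 31
  G: 213 − 17 = 196 → 196
  B: 254 + 0.2×(128−254) = 254 − 25.2 = 228.8 → 229
  → #1FC4E5
30% tint:
  R: 7 + 74.4 = 81.4 → 81
  G: 213 + 12.6 = 225.6 → 226
  B: 254 + 0.3 = 254.3 → 254
  → #51E2FE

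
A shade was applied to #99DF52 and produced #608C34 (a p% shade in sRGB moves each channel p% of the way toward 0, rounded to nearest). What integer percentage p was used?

37%

#99DF52 is rgb(153, 223, 82); #608C34 is rgb(96, 140, 52).
On the G channel (widest range): 140 ≈ 223 + (p/100)(0 − 223), so p ≈ 100×(140 − 223)/(0 − 223) = -8300/-223 = 37.22.
p = 37 reproduces all three channels after rounding.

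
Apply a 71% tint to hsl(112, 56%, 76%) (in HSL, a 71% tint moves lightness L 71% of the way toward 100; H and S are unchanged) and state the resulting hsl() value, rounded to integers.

hsl(112, 56%, 93%)

L moves 71% from 76 toward 100: 76 + 17.04 = 93.04 → 93.
H and S are unchanged.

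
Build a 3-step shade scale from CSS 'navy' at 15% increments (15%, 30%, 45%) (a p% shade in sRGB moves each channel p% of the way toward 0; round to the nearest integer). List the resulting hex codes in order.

CSS navy is rgb(0, 0, 128).
15%: (0→0, 0→0, 128 − 19.2 = 108.8→109) → #00006D
30%: (0→0, 0→0, 128 − 38.4 = 89.6→90) → #00005A
45%: (0→0, 0→0, 128 − 57.6 = 70.4→70) → #000046

#00006D, #00005A, #000046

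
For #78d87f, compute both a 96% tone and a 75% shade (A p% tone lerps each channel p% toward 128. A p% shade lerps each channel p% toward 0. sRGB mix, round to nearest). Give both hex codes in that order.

#808480, #1e3620

#78d87f is rgb(120, 216, 127).
96% tone:
  R: 120 + 0.96×(128−120) = 120 + 7.68 = 127.68 → 128
  G: 216 − 84.48 = 131.52 → 132
  B: 127 + 0.96 = 127.96 → 128
  → #808480
75% shade:
  R: 120 + 0.75×(0−120) = 120 − 90 = 30 → 30
  G: 216 + 0.75×(0−216) = 216 − 162 = 54 → 54
  B: 127 − 95.25 = 31.75 → 32
  → #1e3620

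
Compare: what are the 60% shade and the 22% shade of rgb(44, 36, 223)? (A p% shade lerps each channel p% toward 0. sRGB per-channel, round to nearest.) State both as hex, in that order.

60% shade:
  R: 44 + 0.6×(0−44) = 44 − 26.4 = 17.6 → 18
  G: 36 + 0.6×(0−36) = 36 − 21.6 = 14.4 → 14
  B: 223 + 0.6×(0−223) = 223 − 133.8 = 89.2 → 89
  → #120e59
22% shade:
  R: 44 + 0.22×(0−44) = 44 − 9.68 = 34.32 → 34
  G: 36 + 0.22×(0−36) = 36 − 7.92 = 28.08 → 28
  B: 223 + 0.22×(0−223) = 223 − 49.06 = 173.94 → 174
  → #221cae

#120e59, #221cae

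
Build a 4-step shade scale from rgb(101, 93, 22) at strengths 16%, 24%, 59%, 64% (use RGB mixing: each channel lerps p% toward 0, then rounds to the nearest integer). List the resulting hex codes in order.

16%: (101 − 16.16 = 84.84→85, 93 − 14.88 = 78.12→78, 22 − 3.52 = 18.48→18) → #554E12
24%: (101 − 24.24 = 76.76→77, 93 − 22.32 = 70.68→71, 22 − 5.28 = 16.72→17) → #4D4711
59%: (101 − 59.59 = 41.41→41, 93 − 54.87 = 38.13→38, 22 − 12.98 = 9.02→9) → #292609
64%: (101 − 64.64 = 36.36→36, 93 − 59.52 = 33.48→33, 22 − 14.08 = 7.92→8) → #242108

#554E12, #4D4711, #292609, #242108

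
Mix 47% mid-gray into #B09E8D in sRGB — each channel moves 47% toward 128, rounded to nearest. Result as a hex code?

#999087

#B09E8D is rgb(176, 158, 141).
A 47% tone moves each channel 47% toward 128:
  R: 176 − 22.56 = 153.44 → 153
  G: 158 + 0.47×(128−158) = 158 − 14.1 = 143.9 → 144
  B: 141 − 6.11 = 134.89 → 135
rgb(153, 144, 135) = #999087.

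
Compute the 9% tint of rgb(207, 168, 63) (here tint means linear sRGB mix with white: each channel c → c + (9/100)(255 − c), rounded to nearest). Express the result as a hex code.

#D3B050

Lerp each channel 9% toward 255:
  R: 207 + 0.09×(255−207) = 207 + 4.32 = 211.32 → 211
  G: 168 + 0.09×(255−168) = 168 + 7.83 = 175.83 → 176
  B: 63 + 17.28 = 80.28 → 80
rgb(211, 176, 80) = #D3B050.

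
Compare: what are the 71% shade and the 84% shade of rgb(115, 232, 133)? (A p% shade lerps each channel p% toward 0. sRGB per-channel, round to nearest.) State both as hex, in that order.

71% shade:
  R: 115 + 0.71×(0−115) = 115 − 81.65 = 33.35 → 33
  G: 232 + 0.71×(0−232) = 232 − 164.72 = 67.28 → 67
  B: 133 − 94.43 = 38.57 → 39
  → #214327
84% shade:
  R: 115 + 0.84×(0−115) = 115 − 96.6 = 18.4 → 18
  G: 232 − 194.88 = 37.12 → 37
  B: 133 + 0.84×(0−133) = 133 − 111.72 = 21.28 → 21
  → #122515

#214327, #122515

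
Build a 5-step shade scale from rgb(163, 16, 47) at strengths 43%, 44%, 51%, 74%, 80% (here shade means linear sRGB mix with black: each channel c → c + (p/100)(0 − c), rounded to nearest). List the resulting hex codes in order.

#5d091b, #5b091a, #500817, #2a040c, #210309

43%: (163 − 70.09 = 92.91→93, 16 − 6.88 = 9.12→9, 47 − 20.21 = 26.79→27) → #5d091b
44%: (163 − 71.72 = 91.28→91, 16 − 7.04 = 8.96→9, 47 − 20.68 = 26.32→26) → #5b091a
51%: (163 − 83.13 = 79.87→80, 16 − 8.16 = 7.84→8, 47 − 23.97 = 23.03→23) → #500817
74%: (163 − 120.62 = 42.38→42, 16 − 11.84 = 4.16→4, 47 − 34.78 = 12.22→12) → #2a040c
80%: (163 − 130.4 = 32.6→33, 16 − 12.8 = 3.2→3, 47 − 37.6 = 9.4→9) → #210309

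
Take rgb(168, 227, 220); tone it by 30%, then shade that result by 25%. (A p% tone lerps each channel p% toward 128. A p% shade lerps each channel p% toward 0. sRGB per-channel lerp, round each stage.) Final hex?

A 30% tone moves each channel 30% toward 128:
  R: 168 + 0.3×(128−168) = 168 − 12 = 156 → 156
  G: 227 − 29.7 = 197.3 → 197
  B: 220 + 0.3×(128−220) = 220 − 27.6 = 192.4 → 192
After the tone: rgb(156, 197, 192) = #9CC5C0.
Lerp each channel 25% toward 0:
  R: 156 + 0.25×(0−156) = 156 − 39 = 117 → 117
  G: 197 − 49.25 = 147.75 → 148
  B: 192 + 0.25×(0−192) = 192 − 48 = 144 → 144
rgb(117, 148, 144) = #759490.

#759490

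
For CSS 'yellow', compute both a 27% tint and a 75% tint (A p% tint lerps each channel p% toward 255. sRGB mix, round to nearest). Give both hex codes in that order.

CSS yellow is rgb(255, 255, 0).
27% tint:
  R: 255 + 0 = 255 → 255
  G: 255 + 0 = 255 → 255
  B: 0 + 68.85 = 68.85 → 69
  → #FFFF45
75% tint:
  R: 255 + 0 = 255 → 255
  G: 255 + 0.75×(255−255) = 255 + 0 = 255 → 255
  B: 0 + 0.75×(255−0) = 0 + 191.25 = 191.25 → 191
  → #FFFFBF

#FFFF45, #FFFFBF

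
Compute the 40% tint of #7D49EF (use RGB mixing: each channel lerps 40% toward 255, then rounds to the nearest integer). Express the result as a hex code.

#B192F5

#7D49EF is rgb(125, 73, 239).
Per channel, c → c + 0.4(255 − c):
  R: 125 + 0.4×(255−125) = 125 + 52 = 177 → 177
  G: 73 + 72.8 = 145.8 → 146
  B: 239 + 6.4 = 245.4 → 245
rgb(177, 146, 245) = #B192F5.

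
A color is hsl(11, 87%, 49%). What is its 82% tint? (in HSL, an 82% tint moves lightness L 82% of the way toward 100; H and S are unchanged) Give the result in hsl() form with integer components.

hsl(11, 87%, 91%)

L moves 82% from 49 toward 100: 49 + 41.82 = 90.82 → 91.
H and S are unchanged.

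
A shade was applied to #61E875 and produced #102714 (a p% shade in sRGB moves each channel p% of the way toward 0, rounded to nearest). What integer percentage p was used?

83%

#61E875 is rgb(97, 232, 117); #102714 is rgb(16, 39, 20).
On the G channel (widest range): 39 ≈ 232 + (p/100)(0 − 232), so p ≈ 100×(39 − 232)/(0 − 232) = -19300/-232 = 83.19.
p = 83 reproduces all three channels after rounding.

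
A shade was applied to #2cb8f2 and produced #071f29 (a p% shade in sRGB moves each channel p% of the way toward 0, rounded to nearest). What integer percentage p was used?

83%

#2cb8f2 is rgb(44, 184, 242); #071f29 is rgb(7, 31, 41).
On the B channel (widest range): 41 ≈ 242 + (p/100)(0 − 242), so p ≈ 100×(41 − 242)/(0 − 242) = -20100/-242 = 83.06.
p = 83 reproduces all three channels after rounding.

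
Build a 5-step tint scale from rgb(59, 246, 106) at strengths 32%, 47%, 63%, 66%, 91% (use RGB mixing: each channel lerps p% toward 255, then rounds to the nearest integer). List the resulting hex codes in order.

32%: (59 + 62.72 = 121.72→122, 246 + 2.88 = 248.88→249, 106 + 47.68 = 153.68→154) → #7AF99A
47%: (59 + 92.12 = 151.12→151, 246 + 4.23 = 250.23→250, 106 + 70.03 = 176.03→176) → #97FAB0
63%: (59 + 123.48 = 182.48→182, 246 + 5.67 = 251.67→252, 106 + 93.87 = 199.87→200) → #B6FCC8
66%: (59 + 129.36 = 188.36→188, 246 + 5.94 = 251.94→252, 106 + 98.34 = 204.34→204) → #BCFCCC
91%: (59 + 178.36 = 237.36→237, 246 + 8.19 = 254.19→254, 106 + 135.59 = 241.59→242) → #EDFEF2

#7AF99A, #97FAB0, #B6FCC8, #BCFCCC, #EDFEF2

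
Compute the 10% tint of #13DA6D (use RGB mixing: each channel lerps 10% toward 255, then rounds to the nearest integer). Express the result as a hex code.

#13DA6D is rgb(19, 218, 109).
Lerp each channel 10% toward 255:
  R: 19 + 0.1×(255−19) = 19 + 23.6 = 42.6 → 43
  G: 218 + 0.1×(255−218) = 218 + 3.7 = 221.7 → 222
  B: 109 + 14.6 = 123.6 → 124
rgb(43, 222, 124) = #2BDE7C.

#2BDE7C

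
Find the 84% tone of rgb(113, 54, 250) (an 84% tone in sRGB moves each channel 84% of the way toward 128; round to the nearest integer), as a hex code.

Per channel, c → c + 0.84(128 − c):
  R: 113 + 0.84×(128−113) = 113 + 12.6 = 125.6 → 126
  G: 54 + 0.84×(128−54) = 54 + 62.16 = 116.16 → 116
  B: 250 + 0.84×(128−250) = 250 − 102.48 = 147.52 → 148
rgb(126, 116, 148) = #7e7494.

#7e7494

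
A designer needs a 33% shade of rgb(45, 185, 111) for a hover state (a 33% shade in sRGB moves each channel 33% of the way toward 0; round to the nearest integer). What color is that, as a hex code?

#1E7C4A

A 33% shade moves each channel 33% toward 0:
  R: 45 − 14.85 = 30.15 → 30
  G: 185 − 61.05 = 123.95 → 124
  B: 111 − 36.63 = 74.37 → 74
rgb(30, 124, 74) = #1E7C4A.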